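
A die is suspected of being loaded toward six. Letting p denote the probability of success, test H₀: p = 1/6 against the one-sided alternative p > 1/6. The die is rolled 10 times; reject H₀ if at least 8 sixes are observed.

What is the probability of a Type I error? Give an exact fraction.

49/2519424

The Type I error probability is α = P(X ≥ 8) computed under H₀, where X ~ Binomial(10, 1/6).
Adding the binomial terms for j = 8 through 10 with p = 1/6 yields 49/2519424.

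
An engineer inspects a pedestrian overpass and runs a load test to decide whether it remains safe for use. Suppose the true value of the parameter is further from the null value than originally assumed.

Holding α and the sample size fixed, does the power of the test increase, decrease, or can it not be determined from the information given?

It increases.

The further the true parameter sits from the null value, the more of the Ha sampling distribution falls in the rejection region.
Since power = 1 − β and β decreases, power increases.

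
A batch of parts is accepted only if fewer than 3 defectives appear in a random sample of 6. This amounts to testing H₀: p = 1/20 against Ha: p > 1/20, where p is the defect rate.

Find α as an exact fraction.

Under H₀, S ~ Binomial(6, 1/20); the Type I error rate is P(S ≥ 3).
Via the complement, α = 1 − Σ_{j=0}^{2} C(6,j)(1/20)^j(19/20)^{6-j} = 14271/6400000.

14271/6400000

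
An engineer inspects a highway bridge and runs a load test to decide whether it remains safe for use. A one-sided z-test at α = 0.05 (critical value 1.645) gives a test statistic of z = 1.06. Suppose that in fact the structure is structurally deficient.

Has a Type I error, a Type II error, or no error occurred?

The conventional null hypothesis is that the structure meets the required load capacity (safe).
Since z = 1.06 ≤ z* = 1.645, H₀ is not rejected.
H₀ is false (actually the structure is structurally deficient).
Failing to reject a false H₀ is a Type II error.

Type II error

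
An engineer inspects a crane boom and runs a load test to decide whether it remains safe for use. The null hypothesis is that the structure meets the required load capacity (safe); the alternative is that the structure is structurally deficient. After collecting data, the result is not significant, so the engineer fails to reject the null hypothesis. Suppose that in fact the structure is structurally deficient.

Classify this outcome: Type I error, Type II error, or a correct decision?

H₀ was not rejected, but H₀ is actually false.
Failing to reject a false null hypothesis is a Type II error (false negative).

Type II error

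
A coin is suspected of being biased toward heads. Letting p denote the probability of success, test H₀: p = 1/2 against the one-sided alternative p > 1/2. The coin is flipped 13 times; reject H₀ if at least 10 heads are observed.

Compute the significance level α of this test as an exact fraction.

189/4096

The Type I error probability is α = P(X ≥ 10) computed under H₀, where X ~ Binomial(13, 1/2).
That's C(13,10) + C(13,11) + C(13,12) + C(13,13) over 2^13, i.e. (286 + 78 + 13 + 1)/8192 = 378/8192 = 189/4096.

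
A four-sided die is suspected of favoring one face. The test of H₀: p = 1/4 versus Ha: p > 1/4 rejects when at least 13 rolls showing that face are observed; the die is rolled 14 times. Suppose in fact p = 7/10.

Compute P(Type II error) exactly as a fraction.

95252438490057/100000000000000

β = P(fail to reject H₀ | Ha true) = P(Y ≤ 12 | p = 7/10), Y ~ Binomial(14, 7/10).
Adding the binomial probabilities P(Y=0)+…+P(Y=12) at p = 7/10 gives 95252438490057/100000000000000.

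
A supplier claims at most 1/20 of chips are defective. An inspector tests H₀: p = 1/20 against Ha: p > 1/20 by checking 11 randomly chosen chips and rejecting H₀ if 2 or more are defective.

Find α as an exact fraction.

α = P(reject H₀ | H₀ true) = P(X ≥ 2 | p = 1/20), X ~ Binomial(11, 1/20).
Computing the lower-tail complement: 1 − 18393198773403/20480000000000 = 2086801226597/20480000000000.

2086801226597/20480000000000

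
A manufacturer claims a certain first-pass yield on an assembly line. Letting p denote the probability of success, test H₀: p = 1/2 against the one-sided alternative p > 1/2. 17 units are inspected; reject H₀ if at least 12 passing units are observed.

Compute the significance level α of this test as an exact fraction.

4701/65536

α = P(reject H₀ | H₀ true) = P(Y ≥ 12 | p = 1/2), with Y ~ Binomial(17, 1/2).
P(Y ≥ 12) = [C(17,12) + C(17,13) + C(17,14) + C(17,15) + C(17,16) + C(17,17)] / 2^17 = (6188 + 2380 + 680 + 136 + 17 + 1) / 131072 = 9402/131072 = 4701/65536.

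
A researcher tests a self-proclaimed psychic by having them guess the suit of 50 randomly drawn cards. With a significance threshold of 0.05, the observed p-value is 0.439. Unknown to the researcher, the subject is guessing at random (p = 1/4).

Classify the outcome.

No error — this is a correct decision.

The conventional null hypothesis is that the subject is guessing at random (p = 1/4).
Since p = 0.439 ≥ α = 0.05, H₀ is not rejected.
H₀ is true (actually the subject is guessing at random (p = 1/4)).
The decision matches the true state — no error.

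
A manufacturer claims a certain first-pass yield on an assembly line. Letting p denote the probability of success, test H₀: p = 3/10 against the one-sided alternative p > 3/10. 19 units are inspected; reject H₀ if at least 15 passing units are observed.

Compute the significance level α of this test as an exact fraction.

7448847648561/500000000000000000

α = P(reject H₀ | H₀ true) = P(K ≥ 15 | p = 3/10), with K ~ Binomial(19, 3/10).
Adding the binomial terms for j = 15 through 19 with p = 3/10 yields 7448847648561/500000000000000000.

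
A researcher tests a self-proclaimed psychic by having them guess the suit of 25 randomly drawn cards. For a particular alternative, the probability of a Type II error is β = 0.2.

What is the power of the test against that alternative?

Power = 1 − β = 1 − 0.2 = 0.8.

0.8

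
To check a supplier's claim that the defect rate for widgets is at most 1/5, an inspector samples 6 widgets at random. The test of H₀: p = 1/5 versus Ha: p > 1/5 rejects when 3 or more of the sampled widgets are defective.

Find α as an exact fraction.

309/3125

Under H₀, K ~ Binomial(6, 1/5); the Type I error rate is P(K ≥ 3).
Via the complement, α = 1 − Σ_{j=0}^{2} C(6,j)(1/5)^j(4/5)^{6-j} = 309/3125.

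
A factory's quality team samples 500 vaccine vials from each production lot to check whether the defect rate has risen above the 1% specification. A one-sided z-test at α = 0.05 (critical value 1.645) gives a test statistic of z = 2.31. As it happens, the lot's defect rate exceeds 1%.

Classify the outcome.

The conventional null hypothesis is that the lot's defect rate is 1% (within specification).
Since z = 2.31 > z* = 1.645, H₀ is rejected.
H₀ is false (actually the lot's defect rate exceeds 1%).
The decision matches the true state — no error.

No error (correct decision).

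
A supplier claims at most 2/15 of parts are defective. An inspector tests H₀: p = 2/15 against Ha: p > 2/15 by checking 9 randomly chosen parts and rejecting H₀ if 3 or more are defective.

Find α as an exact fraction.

4119920576/38443359375

The significance level is the probability, assuming p = 2/15, of seeing 3 or more defectives in 9 draws.
Via the complement, α = 1 − Σ_{j=0}^{2} C(9,j)(2/15)^j(13/15)^{9-j} = 4119920576/38443359375.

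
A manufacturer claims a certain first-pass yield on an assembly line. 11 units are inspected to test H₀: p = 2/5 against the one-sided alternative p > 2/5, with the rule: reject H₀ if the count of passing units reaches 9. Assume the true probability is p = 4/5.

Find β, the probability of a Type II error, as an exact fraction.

A Type II error is failing to reject when Ha holds: with p = 4/5, β = P(K ≤ 8).
Equivalently, β = 1 − P(K ≥ 9) = 3736313/9765625.

3736313/9765625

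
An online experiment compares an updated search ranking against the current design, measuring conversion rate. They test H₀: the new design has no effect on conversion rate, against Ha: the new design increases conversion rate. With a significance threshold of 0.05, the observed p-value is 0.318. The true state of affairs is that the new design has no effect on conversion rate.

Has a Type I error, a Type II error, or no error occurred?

Since p = 0.318 ≥ α = 0.05, H₀ is not rejected.
H₀ is true (actually the new design has no effect on conversion rate).
The decision matches the true state — no error.

No error (correct decision).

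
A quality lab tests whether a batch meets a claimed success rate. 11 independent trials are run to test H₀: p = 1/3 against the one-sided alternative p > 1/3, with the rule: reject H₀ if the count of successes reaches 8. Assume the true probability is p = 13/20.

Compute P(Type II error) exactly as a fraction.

β = P(fail to reject H₀ | Ha true) = P(Y ≤ 7 | p = 13/20), Y ~ Binomial(11, 13/20).
Summing C(11,j)·(13/20)^j·(7/20)^{11-j} for j = 0..7 gives 2941183244209/5120000000000.

2941183244209/5120000000000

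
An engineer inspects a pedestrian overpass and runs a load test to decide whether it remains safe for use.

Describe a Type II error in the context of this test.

A Type II error would mean concluding that the structure meets the required load capacity (safe) (or at least failing to establish that the structure is structurally deficient) when in fact the structure is structurally deficient.

With the conventional null hypothesis that the structure meets the required load capacity (safe):
A Type II error is failing to reject H₀ when H₀ is false.
Here that means keeping the structure open when actually the structure is structurally deficient.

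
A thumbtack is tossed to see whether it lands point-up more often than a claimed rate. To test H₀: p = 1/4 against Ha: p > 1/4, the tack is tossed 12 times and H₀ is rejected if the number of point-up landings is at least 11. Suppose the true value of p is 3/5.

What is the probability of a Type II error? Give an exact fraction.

239357656/244140625

A Type II error is failing to reject when Ha holds: with p = 3/5, β = P(S ≤ 10).
Adding the binomial probabilities P(S=0)+…+P(S=10) at p = 3/5 gives 239357656/244140625.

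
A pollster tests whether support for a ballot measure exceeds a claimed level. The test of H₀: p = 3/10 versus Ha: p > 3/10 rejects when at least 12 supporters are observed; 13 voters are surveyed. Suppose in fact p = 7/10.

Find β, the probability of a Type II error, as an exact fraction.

4681650394377/5000000000000

Under the alternative p = 7/10, S ~ Binomial(13, 7/10); β is the probability the test does not reject, P(S < 12).
Summing C(13,j)·(7/10)^j·(3/10)^{13-j} for j = 0..11 gives 4681650394377/5000000000000.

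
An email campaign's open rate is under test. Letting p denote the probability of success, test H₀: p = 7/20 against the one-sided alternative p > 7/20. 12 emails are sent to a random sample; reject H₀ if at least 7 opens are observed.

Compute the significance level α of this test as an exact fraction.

173326469368969/2048000000000000

α = P(reject H₀ | H₀ true) = P(Y ≥ 7 | p = 7/20), with Y ~ Binomial(12, 7/20).
Adding the binomial terms for j = 7 through 12 with p = 7/20 yields 173326469368969/2048000000000000.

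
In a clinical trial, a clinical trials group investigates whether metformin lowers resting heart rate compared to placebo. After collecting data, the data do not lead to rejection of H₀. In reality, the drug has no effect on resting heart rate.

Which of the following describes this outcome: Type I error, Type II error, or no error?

No error (correct decision).

The conventional null hypothesis here is that the drug has no effect on resting heart rate.
The test retained a true H₀ — the decision matches the true state.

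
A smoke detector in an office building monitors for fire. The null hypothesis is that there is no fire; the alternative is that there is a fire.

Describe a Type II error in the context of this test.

A Type II error is failing to reject H₀ when H₀ is false.
Here that means remaining silent when actually there is a fire.

A Type II error would mean concluding that there is no fire (or at least failing to establish that there is a fire) when in fact there is a fire.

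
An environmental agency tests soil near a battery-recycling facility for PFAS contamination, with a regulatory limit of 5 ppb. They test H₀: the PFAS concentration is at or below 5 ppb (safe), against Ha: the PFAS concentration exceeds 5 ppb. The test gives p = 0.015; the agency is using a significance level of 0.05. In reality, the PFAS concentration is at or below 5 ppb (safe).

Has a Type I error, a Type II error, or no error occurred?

Since p = 0.015 < α = 0.05, H₀ is rejected.
H₀ is true (actually the PFAS concentration is at or below 5 ppb (safe)).
Rejecting a true H₀ is a Type I error.

Type I error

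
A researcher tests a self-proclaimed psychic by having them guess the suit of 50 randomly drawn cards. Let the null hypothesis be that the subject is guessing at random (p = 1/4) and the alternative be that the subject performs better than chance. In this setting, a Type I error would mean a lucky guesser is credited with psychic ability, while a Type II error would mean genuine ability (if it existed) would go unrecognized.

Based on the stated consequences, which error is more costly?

Type I error

The Type I consequence (a lucky guesser is credited with psychic ability) is more severe than the Type II consequence (genuine ability (if it existed) would go unrecognized).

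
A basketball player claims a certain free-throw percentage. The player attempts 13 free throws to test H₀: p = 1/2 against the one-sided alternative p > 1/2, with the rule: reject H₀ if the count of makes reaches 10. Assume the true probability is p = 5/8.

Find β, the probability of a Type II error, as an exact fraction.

Under the alternative p = 5/8, K ~ Binomial(13, 5/8); β is the probability the test does not reject, P(K < 10).
Equivalently, β = 1 − P(K ≥ 10) = 107331531597/137438953472.

107331531597/137438953472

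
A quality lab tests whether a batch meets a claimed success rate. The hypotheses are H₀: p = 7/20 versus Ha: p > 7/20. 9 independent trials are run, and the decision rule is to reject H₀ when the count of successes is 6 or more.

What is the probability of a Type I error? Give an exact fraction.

6859289647/128000000000

α = P(reject H₀ | H₀ true) = P(K ≥ 6 | p = 7/20), with K ~ Binomial(9, 7/20).
Adding the binomial terms for j = 6 through 9 with p = 7/20 yields 6859289647/128000000000.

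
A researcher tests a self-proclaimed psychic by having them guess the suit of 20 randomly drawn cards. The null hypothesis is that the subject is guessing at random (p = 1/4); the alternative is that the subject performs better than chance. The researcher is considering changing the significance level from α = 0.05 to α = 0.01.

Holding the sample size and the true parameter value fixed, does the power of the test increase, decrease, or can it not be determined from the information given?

Lowering α raises the bar for rejection; under Ha, the test now fails to reject on outcomes it previously would have rejected.
Since power = 1 − β and β increases, power decreases.

It decreases.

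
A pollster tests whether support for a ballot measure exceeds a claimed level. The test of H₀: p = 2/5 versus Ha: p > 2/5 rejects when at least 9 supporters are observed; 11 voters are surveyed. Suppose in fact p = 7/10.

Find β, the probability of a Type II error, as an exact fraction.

Under the alternative p = 7/10, X ~ Binomial(11, 7/10); β is the probability the test does not reject, P(X < 9).
Adding the binomial probabilities P(X=0)+…+P(X=8) at p = 7/10 gives 2749038183/4000000000.

2749038183/4000000000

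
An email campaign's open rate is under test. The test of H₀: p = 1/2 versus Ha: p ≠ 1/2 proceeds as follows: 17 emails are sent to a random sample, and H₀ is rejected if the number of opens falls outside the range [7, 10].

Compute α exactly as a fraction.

10889/32768

Under H₀, Y ~ Binomial(17, 1/2); α is the probability of landing in either tail, P(Y ≤ 6) + P(Y ≥ 11).
The two tails are symmetric, so α = 2·(1 + 17 + 136 + 680 + 2380 + 6188 + 12376)/2^17 = 43556/131072 = 10889/32768.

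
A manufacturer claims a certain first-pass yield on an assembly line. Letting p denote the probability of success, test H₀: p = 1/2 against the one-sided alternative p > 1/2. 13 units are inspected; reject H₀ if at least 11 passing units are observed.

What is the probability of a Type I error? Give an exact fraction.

23/2048

α = P(reject H₀ | H₀ true) = P(S ≥ 11 | p = 1/2), with S ~ Binomial(13, 1/2).
That's C(13,11) + C(13,12) + C(13,13) over 2^13, i.e. (78 + 13 + 1)/8192 = 92/8192 = 23/2048.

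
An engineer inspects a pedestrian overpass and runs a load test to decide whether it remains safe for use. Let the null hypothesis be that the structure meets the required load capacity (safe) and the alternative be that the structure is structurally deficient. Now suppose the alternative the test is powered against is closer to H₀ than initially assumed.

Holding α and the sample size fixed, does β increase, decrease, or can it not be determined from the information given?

It increases.

A smaller true effect puts the Ha sampling distribution closer to H₀, so more of it falls in the non-rejection region.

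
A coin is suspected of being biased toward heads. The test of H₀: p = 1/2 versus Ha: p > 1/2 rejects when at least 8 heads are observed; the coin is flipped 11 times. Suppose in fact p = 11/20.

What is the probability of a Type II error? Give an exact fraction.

828290341647/1024000000000

β = P(fail to reject H₀ | Ha true) = P(S ≤ 7 | p = 11/20), S ~ Binomial(11, 11/20).
Adding the binomial probabilities P(S=0)+…+P(S=7) at p = 11/20 gives 828290341647/1024000000000.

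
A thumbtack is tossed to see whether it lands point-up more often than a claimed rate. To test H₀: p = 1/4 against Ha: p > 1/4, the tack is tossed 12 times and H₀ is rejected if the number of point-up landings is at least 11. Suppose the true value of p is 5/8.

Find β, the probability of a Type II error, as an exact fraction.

66717523611/68719476736

Under the alternative p = 5/8, Y ~ Binomial(12, 5/8); β is the probability the test does not reject, P(Y < 11).
Equivalently, β = 1 − P(Y ≥ 11) = 66717523611/68719476736.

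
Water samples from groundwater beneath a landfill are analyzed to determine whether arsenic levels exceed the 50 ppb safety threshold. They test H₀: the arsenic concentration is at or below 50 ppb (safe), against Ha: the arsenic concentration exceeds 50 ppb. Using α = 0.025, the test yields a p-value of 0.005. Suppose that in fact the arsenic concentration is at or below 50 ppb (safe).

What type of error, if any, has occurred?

Since p = 0.005 < α = 0.025, H₀ is rejected.
H₀ is true (actually the arsenic concentration is at or below 50 ppb (safe)).
Rejecting a true H₀ is a Type I error.

Type I error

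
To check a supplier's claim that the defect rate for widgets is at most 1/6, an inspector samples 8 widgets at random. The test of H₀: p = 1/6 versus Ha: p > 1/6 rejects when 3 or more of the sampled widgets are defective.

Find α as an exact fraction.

75497/559872

α = P(reject H₀ | H₀ true) = P(X ≥ 3 | p = 1/6), X ~ Binomial(8, 1/6).
α = 1 − P(X ≤ 2) = 1 − 484375/559872 = 75497/559872.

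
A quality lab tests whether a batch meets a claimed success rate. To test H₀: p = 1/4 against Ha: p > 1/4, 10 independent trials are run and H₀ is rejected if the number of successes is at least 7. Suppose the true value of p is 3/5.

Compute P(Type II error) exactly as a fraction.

A Type II error is failing to reject when Ha holds: with p = 3/5, β = P(Y ≤ 6).
Adding the binomial probabilities P(Y=0)+…+P(Y=6) at p = 3/5 gives 6032416/9765625.

6032416/9765625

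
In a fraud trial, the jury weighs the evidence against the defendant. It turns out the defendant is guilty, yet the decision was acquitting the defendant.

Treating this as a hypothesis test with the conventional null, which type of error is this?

Type II error

The null hypothesis here is that the defendant is innocent.
'Acquitting the defendant' corresponds to failing to reject H₀.
H₀ was not rejected but H₀ is false — a Type II error (false negative).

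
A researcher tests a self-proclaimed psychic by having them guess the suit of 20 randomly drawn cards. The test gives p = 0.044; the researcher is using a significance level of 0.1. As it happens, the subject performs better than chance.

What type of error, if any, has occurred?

The conventional null hypothesis is that the subject is guessing at random (p = 1/4).
Since p = 0.044 < α = 0.1, H₀ is rejected.
H₀ is false (actually the subject performs better than chance).
The decision matches the true state — no error.

Neither — the decision is correct.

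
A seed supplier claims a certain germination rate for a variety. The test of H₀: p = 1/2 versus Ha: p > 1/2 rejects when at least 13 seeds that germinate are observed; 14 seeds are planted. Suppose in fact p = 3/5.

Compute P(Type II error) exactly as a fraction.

A Type II error is failing to reject when Ha holds: with p = 3/5, β = P(K ≤ 12).
Equivalently, β = 1 − P(K ≥ 13) = 6054091612/6103515625.

6054091612/6103515625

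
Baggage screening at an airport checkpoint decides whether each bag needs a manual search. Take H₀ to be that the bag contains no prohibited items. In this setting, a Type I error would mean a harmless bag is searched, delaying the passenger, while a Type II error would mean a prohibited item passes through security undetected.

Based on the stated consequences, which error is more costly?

The Type II consequence (a prohibited item passes through security undetected) is more severe than the Type I consequence (a harmless bag is searched, delaying the passenger).

Type II error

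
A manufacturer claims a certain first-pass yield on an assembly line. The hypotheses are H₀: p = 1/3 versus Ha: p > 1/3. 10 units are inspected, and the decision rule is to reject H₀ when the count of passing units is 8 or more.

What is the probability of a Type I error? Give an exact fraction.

67/19683

Under H₀, X ~ Binomial(10, 1/3), and α = P(X ≥ 8).
Summing C(10,j)(1/3)^j(2/3)^{10−j} for j = 8,…,10 gives 67/19683.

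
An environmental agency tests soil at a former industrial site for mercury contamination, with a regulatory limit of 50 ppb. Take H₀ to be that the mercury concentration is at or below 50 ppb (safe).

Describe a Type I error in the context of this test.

A Type I error is rejecting H₀ when H₀ is true.
Here that means declaring the site contaminated and ordering remediation when actually the mercury concentration is at or below 50 ppb (safe).

A Type I error would mean concluding that the mercury concentration exceeds 50 ppb when in fact the mercury concentration is at or below 50 ppb (safe).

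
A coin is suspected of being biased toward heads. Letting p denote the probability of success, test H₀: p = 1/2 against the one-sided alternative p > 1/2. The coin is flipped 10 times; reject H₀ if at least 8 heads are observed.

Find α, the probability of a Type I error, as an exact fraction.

7/128

α = P(reject H₀ | H₀ true) = P(K ≥ 8 | p = 1/2), with K ~ Binomial(10, 1/2).
P(K ≥ 8) = [C(10,8) + C(10,9) + C(10,10)] / 2^10 = (45 + 10 + 1) / 1024 = 56/1024 = 7/128.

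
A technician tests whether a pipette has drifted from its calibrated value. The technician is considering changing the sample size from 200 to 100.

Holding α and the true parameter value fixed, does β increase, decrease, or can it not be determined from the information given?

It increases.

A smaller sample increases the standard error, so the sampling distributions under H₀ and Ha overlap more.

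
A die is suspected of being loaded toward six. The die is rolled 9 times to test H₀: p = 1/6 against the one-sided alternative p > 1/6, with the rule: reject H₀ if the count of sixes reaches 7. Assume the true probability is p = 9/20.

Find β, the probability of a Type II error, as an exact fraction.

A Type II error is failing to reject when Ha holds: with p = 9/20, β = P(Y ≤ 6).
Equivalently, β = 1 − P(Y ≥ 7) = 30407271323/32000000000.

30407271323/32000000000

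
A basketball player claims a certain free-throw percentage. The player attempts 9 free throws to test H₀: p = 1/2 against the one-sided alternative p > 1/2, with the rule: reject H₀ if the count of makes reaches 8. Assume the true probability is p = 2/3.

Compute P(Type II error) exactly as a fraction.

16867/19683

β = P(fail to reject H₀ | Ha true) = P(Y ≤ 7 | p = 2/3), Y ~ Binomial(9, 2/3).
Summing C(9,j)·(2/3)^j·(1/3)^{9-j} for j = 0..7 gives 16867/19683.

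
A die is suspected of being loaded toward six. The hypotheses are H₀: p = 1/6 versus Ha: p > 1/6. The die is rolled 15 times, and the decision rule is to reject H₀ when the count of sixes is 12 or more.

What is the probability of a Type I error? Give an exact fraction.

The Type I error probability is α = P(S ≥ 12) computed under H₀, where S ~ Binomial(15, 1/6).
P(S ≥ 12) = Σ_{j=12}^{15} C(15,j)·(1/6)^j·(5/6)^{15-j} = 7447/58773123072.

7447/58773123072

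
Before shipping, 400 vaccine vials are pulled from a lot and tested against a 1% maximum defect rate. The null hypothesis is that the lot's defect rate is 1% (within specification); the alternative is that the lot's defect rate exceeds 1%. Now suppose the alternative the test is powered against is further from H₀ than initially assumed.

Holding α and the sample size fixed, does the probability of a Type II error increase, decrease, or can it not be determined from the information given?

A bigger departure from H₀ is easier for the test to detect, so it fails to reject less often.

It decreases.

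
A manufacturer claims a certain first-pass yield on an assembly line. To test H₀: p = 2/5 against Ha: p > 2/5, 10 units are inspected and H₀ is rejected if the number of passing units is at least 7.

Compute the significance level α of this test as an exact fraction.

534784/9765625

The Type I error probability is α = P(S ≥ 7) computed under H₀, where S ~ Binomial(10, 2/5).
Summing C(10,j)(2/5)^j(3/5)^{10−j} for j = 7,…,10 gives 534784/9765625.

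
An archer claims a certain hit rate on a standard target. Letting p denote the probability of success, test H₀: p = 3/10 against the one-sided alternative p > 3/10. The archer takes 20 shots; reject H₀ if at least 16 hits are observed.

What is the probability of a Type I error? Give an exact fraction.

The Type I error probability is α = P(X ≥ 16) computed under H₀, where X ~ Binomial(20, 3/10).
P(X ≥ 16) = Σ_{j=16}^{20} C(20,j)·(3/10)^j·(7/10)^{20-j} = 138756326957469/25000000000000000000.

138756326957469/25000000000000000000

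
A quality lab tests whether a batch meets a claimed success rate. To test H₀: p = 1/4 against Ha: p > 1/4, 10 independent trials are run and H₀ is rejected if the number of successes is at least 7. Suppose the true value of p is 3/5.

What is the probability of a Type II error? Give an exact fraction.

β = P(fail to reject H₀ | Ha true) = P(Y ≤ 6 | p = 3/5), Y ~ Binomial(10, 3/5).
Adding the binomial probabilities P(Y=0)+…+P(Y=6) at p = 3/5 gives 6032416/9765625.

6032416/9765625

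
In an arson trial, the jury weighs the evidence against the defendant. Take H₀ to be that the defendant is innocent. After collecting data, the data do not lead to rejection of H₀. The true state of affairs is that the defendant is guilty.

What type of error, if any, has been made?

Type II error

H₀ was not rejected, but H₀ is actually false.
Failing to reject a false null hypothesis is a Type II error (false negative).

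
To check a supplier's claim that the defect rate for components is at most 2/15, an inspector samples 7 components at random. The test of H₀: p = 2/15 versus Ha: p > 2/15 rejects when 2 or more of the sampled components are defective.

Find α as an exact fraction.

1501316/6328125

The significance level is the probability, assuming p = 2/15, of seeing 2 or more defectives in 7 draws.
Via the complement, α = 1 − Σ_{j=0}^{1} C(7,j)(2/15)^j(13/15)^{7-j} = 1501316/6328125.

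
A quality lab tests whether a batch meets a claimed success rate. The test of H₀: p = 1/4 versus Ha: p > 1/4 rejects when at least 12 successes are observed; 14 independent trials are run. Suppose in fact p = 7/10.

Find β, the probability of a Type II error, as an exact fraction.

Under the alternative p = 7/10, Y ~ Binomial(14, 7/10); β is the probability the test does not reject, P(Y < 12).
Adding the binomial probabilities P(Y=0)+…+P(Y=11) at p = 7/10 gives 41958212136219/50000000000000.

41958212136219/50000000000000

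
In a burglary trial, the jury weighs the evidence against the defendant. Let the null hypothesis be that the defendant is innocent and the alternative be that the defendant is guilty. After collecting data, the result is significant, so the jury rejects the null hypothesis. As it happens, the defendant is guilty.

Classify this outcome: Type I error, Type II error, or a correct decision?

No error (correct decision).

The test rejected a false H₀ — the decision matches the true state.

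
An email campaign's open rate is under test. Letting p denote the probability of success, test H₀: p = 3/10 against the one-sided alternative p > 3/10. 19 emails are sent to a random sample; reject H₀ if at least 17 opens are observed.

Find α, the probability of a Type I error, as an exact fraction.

Under H₀, X ~ Binomial(19, 3/10), and α = P(X ≥ 17).
Adding the binomial terms for j = 17 through 19 with p = 3/10 yields 1134754612281/10000000000000000000.

1134754612281/10000000000000000000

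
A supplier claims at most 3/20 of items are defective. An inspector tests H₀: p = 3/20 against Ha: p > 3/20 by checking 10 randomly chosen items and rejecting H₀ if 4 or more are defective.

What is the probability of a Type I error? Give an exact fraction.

Under H₀, Y ~ Binomial(10, 3/20); the Type I error rate is P(Y ≥ 4).
α = 1 − P(Y ≤ 3) = 1 − 2432077314871/2560000000000 = 127922685129/2560000000000.

127922685129/2560000000000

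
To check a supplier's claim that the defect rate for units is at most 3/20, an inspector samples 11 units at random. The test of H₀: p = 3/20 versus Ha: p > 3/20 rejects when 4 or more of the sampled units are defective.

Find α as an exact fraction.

355557667797/5120000000000

α = P(reject H₀ | H₀ true) = P(X ≥ 4 | p = 3/20), X ~ Binomial(11, 3/20).
α = 1 − P(X ≤ 3) = 1 − 4764442332203/5120000000000 = 355557667797/5120000000000.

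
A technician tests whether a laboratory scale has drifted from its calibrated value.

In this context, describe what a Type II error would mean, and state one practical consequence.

With the conventional null hypothesis that the instrument is correctly calibrated:
A Type II error is failing to reject H₀ when H₀ is false.
Here that means leaving the instrument in service when actually the instrument has drifted out of calibration.

A Type II error would mean concluding that the instrument is correctly calibrated (or at least failing to establish that the instrument has drifted out of calibration) when in fact the instrument has drifted out of calibration. Consequence: an out-of-calibration instrument continues producing bad measurements.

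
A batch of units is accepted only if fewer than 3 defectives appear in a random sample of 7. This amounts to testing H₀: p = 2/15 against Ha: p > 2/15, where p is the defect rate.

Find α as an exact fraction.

Under H₀, X ~ Binomial(7, 2/15); the Type I error rate is P(X ≥ 3).
α = 1 − P(X ≤ 2) = 1 − 10767497/11390625 = 623128/11390625.

623128/11390625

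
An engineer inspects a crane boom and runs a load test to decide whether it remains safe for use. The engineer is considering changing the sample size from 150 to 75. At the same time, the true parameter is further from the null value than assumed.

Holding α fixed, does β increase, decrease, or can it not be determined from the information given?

The first change alone would make β increase; the second alone would make β decrease. Which effect dominates depends on the magnitudes, which are not given.

Cannot be determined from the information given.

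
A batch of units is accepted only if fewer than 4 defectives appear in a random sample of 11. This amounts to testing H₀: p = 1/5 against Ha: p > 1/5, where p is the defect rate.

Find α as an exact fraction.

12589/78125

Under H₀, Y ~ Binomial(11, 1/5); the Type I error rate is P(Y ≥ 4).
Computing the lower-tail complement: 1 − 65536/78125 = 12589/78125.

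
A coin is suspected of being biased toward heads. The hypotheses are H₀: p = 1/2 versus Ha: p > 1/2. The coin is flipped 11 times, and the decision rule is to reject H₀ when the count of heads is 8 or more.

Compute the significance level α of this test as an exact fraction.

29/256

α = P(reject H₀ | H₀ true) = P(Y ≥ 8 | p = 1/2), with Y ~ Binomial(11, 1/2).
P(Y ≥ 8) = [C(11,8) + C(11,9) + C(11,10) + C(11,11)] / 2^11 = (165 + 55 + 11 + 1) / 2048 = 232/2048 = 29/256.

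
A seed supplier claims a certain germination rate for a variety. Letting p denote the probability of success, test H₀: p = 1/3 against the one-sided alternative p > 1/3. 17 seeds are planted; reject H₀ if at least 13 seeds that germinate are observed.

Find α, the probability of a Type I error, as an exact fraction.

The Type I error probability is α = P(X ≥ 13) computed under H₀, where X ~ Binomial(17, 1/3).
Adding the binomial terms for j = 13 through 17 with p = 1/3 yields 44099/129140163.

44099/129140163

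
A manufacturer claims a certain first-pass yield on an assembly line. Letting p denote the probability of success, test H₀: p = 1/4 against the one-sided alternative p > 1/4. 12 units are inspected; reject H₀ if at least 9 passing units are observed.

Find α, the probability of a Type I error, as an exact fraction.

6571/16777216

The Type I error probability is α = P(Y ≥ 9) computed under H₀, where Y ~ Binomial(12, 1/4).
Summing C(12,j)(1/4)^j(3/4)^{12−j} for j = 9,…,12 gives 6571/16777216.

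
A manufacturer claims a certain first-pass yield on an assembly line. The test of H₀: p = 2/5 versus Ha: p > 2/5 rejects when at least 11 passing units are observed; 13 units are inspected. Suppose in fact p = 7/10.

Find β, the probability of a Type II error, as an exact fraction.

7788298257/9765625000

β = P(fail to reject H₀ | Ha true) = P(K ≤ 10 | p = 7/10), K ~ Binomial(13, 7/10).
Summing C(13,j)·(7/10)^j·(3/10)^{13-j} for j = 0..10 gives 7788298257/9765625000.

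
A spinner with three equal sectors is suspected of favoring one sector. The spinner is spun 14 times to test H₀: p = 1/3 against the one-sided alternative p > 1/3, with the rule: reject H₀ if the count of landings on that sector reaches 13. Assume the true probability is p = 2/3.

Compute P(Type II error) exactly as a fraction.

4651897/4782969

Under the alternative p = 2/3, Y ~ Binomial(14, 2/3); β is the probability the test does not reject, P(Y < 13).
Adding the binomial probabilities P(Y=0)+…+P(Y=12) at p = 2/3 gives 4651897/4782969.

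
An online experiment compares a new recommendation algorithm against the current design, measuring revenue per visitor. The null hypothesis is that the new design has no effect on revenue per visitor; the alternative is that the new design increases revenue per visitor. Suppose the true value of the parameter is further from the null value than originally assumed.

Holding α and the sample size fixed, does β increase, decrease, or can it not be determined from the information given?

A larger true effect moves the Ha sampling distribution further from the H₀ critical value, making rejection more likely when Ha is true.

It decreases.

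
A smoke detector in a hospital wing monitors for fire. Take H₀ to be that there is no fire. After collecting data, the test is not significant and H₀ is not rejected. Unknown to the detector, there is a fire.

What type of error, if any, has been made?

H₀ was not rejected, but H₀ is actually false.
Failing to reject a false null hypothesis is a Type II error (false negative).

Type II error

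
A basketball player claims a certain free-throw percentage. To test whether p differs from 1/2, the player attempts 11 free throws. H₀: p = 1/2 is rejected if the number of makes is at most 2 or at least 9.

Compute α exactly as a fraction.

67/1024

α = P(S ≤ 2 or S ≥ 9 | p = 1/2), S ~ Binomial(11, 1/2).
Each tail has probability (1 + 11 + 55)/2048; doubling gives α = 134/2048 = 67/1024.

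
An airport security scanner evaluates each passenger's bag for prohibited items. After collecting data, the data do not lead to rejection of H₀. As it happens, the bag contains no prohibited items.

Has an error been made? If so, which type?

The conventional null hypothesis here is that the bag contains no prohibited items.
The test retained a true H₀ — the decision matches the true state.

No error (correct decision).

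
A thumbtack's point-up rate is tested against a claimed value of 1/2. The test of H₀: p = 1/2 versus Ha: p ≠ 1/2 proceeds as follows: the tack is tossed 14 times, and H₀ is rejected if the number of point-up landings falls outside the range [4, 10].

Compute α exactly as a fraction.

The significance level is the null-hypothesis probability of the rejection region {≤3} ∪ {≥11}.
Each tail has probability (1 + 14 + 91 + 364)/16384; doubling gives α = 940/16384 = 235/4096.

235/4096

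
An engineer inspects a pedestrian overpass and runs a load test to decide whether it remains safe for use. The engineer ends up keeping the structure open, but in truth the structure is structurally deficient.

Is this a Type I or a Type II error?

Type II error

The null hypothesis here is that the structure meets the required load capacity (safe).
'Keeping the structure open' corresponds to failing to reject H₀.
H₀ was not rejected but H₀ is false — a Type II error (false negative).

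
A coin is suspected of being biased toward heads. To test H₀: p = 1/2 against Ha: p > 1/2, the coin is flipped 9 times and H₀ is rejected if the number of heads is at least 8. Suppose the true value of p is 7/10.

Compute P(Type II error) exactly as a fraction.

β = P(fail to reject H₀ | Ha true) = P(S ≤ 7 | p = 7/10), S ~ Binomial(9, 7/10).
Equivalently, β = 1 − P(S ≥ 8) = 401998383/500000000.

401998383/500000000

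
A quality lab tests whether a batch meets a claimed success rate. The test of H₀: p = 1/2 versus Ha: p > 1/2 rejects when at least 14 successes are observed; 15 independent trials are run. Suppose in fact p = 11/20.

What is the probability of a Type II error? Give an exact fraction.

A Type II error is failing to reject when Ha holds: with p = 11/20, β = P(X ≤ 13).
Adding the binomial probabilities P(X=0)+…+P(X=13) at p = 11/20 gives 16356278262148423407/16384000000000000000.

16356278262148423407/16384000000000000000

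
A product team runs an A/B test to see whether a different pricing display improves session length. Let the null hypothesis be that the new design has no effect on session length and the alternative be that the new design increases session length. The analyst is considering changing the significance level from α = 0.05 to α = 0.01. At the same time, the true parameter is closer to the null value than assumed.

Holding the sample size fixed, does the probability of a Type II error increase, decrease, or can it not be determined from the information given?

It increases.

Lowering α raises the bar for rejection; under Ha, the test now fails to reject on outcomes it previously would have rejected. A smaller departure from H₀ means the test statistic under Ha is distributed closer to where it would be under H₀; rejection becomes less likely. Both changes push β in the same direction.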